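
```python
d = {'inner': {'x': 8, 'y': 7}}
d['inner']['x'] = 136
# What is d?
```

After line 1: d = {'inner': {'x': 8, 'y': 7}}
After line 2 (inner x overwritten): d = {'inner': {'x': 136, 'y': 7}}

{'inner': {'x': 136, 'y': 7}}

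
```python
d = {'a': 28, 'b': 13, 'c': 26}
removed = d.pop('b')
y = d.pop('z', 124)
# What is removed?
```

After line 1: d = {'a': 28, 'b': 13, 'c': 26}
After line 2 (pop 'b' returns 13): d = {'a': 28, 'c': 26}, removed = 13
After line 3 (pop 'z' missing, returns default 124): d = {'a': 28, 'c': 26}, y = 124

13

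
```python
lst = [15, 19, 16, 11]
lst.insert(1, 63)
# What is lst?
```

[15, 63, 19, 16, 11]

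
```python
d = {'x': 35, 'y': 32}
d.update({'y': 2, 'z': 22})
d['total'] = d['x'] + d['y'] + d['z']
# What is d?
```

After line 1: d = {'x': 35, 'y': 32}
After line 2 (y overwritten, z added): d = {'x': 35, 'y': 2, 'z': 22}
After line 3 (total = 35 + 2 + 22 = 59): d = {'x': 35, 'y': 2, 'z': 22, 'total': 59}

{'x': 35, 'y': 2, 'z': 22, 'total': 59}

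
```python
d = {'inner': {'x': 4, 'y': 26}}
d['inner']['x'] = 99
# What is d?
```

After line 1: d = {'inner': {'x': 4, 'y': 26}}
After line 2 (inner x overwritten): d = {'inner': {'x': 99, 'y': 26}}

{'inner': {'x': 99, 'y': 26}}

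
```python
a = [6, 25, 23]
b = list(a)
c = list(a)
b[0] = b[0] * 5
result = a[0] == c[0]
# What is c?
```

After line 1: a = [6, 25, 23]
After line 2 (b = list(a), copy): a = [6, 25, 23], b = [6, 25, 23]
After line 3 (c = list(a) is a copy, new object): c = [6, 25, 23]
After line 4 (b[0] = 6 * 5 = 30; only b mutates (copy)): a = [6, 25, 23], b = [30, 25, 23], c = [6, 25, 23]
After line 5 (a[0] = 6, c[0] = 6; result = True)

[6, 25, 23]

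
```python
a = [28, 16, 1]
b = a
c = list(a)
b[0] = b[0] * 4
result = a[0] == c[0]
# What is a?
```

After line 1: a = [28, 16, 1]
After line 2 (b = a, alias): a = [28, 16, 1], b = [28, 16, 1]
After line 3 (c = list(a) is a copy, new object): c = [28, 16, 1]
After line 4 (b[0] = 28 * 4 = 112; mutates shared a/b): a = b = [112, 16, 1], c = [28, 16, 1]
After line 5 (a[0] = 112, c[0] = 28; result = False)

[112, 16, 1]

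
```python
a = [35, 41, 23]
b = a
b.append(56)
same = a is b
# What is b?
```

After line 1: a = [35, 41, 23]
After line 2 (b = a is an alias, same object): a = [35, 41, 23], b = [35, 41, 23]
After line 3 (b.append mutates the shared list): a = [35, 41, 23, 56], b = [35, 41, 23, 56]
After line 4 (same = a is b; same object -> True): same = True

[35, 41, 23, 56]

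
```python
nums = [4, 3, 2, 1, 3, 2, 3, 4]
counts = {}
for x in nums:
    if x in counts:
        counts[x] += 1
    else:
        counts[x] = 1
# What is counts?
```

Initial: counts = {}, nums = [4, 3, 2, 1, 3, 2, 3, 4]
See 4: counts = {4: 1}
See 3: counts = {4: 1, 3: 1}
See 2: counts = {4: 1, 3: 1, 2: 1}
See 1: counts = {4: 1, 3: 1, 2: 1, 1: 1}
See 3: counts = {4: 1, 3: 2, 2: 1, 1: 1}
See 2: counts = {4: 1, 3: 2, 2: 2, 1: 1}
See 3: counts = {4: 1, 3: 3, 2: 2, 1: 1}
See 4: counts = {4: 2, 3: 3, 2: 2, 1: 1}

{4: 2, 3: 3, 2: 2, 1: 1}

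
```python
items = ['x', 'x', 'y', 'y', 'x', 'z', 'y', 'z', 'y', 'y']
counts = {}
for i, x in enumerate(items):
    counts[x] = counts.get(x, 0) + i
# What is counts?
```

Initial: counts = {}, items = ['x', 'x', 'y', 'y', 'x', 'z', 'y', 'z', 'y', 'y']
i=0, x='x': counts = {'x': 0}
i=1, x='x': counts = {'x': 1}
i=2, x='y': counts = {'x': 1, 'y': 2}
i=3, x='y': counts = {'x': 1, 'y': 5}
i=4, x='x': counts = {'x': 5, 'y': 5}
i=5, x='z': counts = {'x': 5, 'y': 5, 'z': 5}
i=6, x='y': counts = {'x': 5, 'y': 11, 'z': 5}
i=7, x='z': counts = {'x': 5, 'y': 11, 'z': 12}
i=8, x='y': counts = {'x': 5, 'y': 19, 'z': 12}
i=9, x='y': counts = {'x': 5, 'y': 28, 'z': 12}

{'x': 5, 'y': 28, 'z': 12}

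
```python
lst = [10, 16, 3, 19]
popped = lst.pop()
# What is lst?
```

[10, 16, 3]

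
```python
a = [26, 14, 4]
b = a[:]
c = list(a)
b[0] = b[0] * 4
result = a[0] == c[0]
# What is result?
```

After line 1: a = [26, 14, 4]
After line 2 (b = a[:], copy): a = [26, 14, 4], b = [26, 14, 4]
After line 3 (c = list(a) is a copy, new object): c = [26, 14, 4]
After line 4 (b[0] = 26 * 4 = 104; only b mutates (copy)): a = [26, 14, 4], b = [104, 14, 4], c = [26, 14, 4]
After line 5 (a[0] = 26, c[0] = 26; result = True)

True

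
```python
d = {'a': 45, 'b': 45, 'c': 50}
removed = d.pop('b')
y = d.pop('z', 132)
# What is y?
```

After line 1: d = {'a': 45, 'b': 45, 'c': 50}
After line 2 (pop 'b' returns 45): d = {'a': 45, 'c': 50}, removed = 45
After line 3 (pop 'z' missing, returns default 132): d = {'a': 45, 'c': 50}, y = 132

132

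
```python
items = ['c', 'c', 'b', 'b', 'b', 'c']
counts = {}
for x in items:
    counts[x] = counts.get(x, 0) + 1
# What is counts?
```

Initial: counts = {}, items = ['c', 'c', 'b', 'b', 'b', 'c']
See 'c': counts = {'c': 1}
See 'c': counts = {'c': 2}
See 'b': counts = {'c': 2, 'b': 1}
See 'b': counts = {'c': 2, 'b': 2}
See 'b': counts = {'c': 2, 'b': 3}
See 'c': counts = {'c': 3, 'b': 3}

{'c': 3, 'b': 3}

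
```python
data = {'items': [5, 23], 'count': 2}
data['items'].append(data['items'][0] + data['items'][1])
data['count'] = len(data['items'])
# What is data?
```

After line 1: data = {'items': [5, 23], 'count': 2}
After line 2 (append 5 + 23 = 28): data = {'items': [5, 23, 28], 'count': 2}
After line 3 (count = len(items) = 3): data = {'items': [5, 23, 28], 'count': 3}

{'items': [5, 23, 28], 'count': 3}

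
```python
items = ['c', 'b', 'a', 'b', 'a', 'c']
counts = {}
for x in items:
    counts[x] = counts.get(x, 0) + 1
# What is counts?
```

Initial: counts = {}, items = ['c', 'b', 'a', 'b', 'a', 'c']
See 'c': counts = {'c': 1}
See 'b': counts = {'c': 1, 'b': 1}
See 'a': counts = {'c': 1, 'b': 1, 'a': 1}
See 'b': counts = {'c': 1, 'b': 2, 'a': 1}
See 'a': counts = {'c': 1, 'b': 2, 'a': 2}
See 'c': counts = {'c': 2, 'b': 2, 'a': 2}

{'c': 2, 'b': 2, 'a': 2}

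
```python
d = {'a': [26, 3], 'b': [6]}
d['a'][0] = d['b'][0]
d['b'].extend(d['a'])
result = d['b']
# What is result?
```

After line 1: d = {'a': [26, 3], 'b': [6]}
After line 2 (a[0] = b[0] = 6): d = {'a': [6, 3], 'b': [6]}
After line 3 (b.extend(a) appends [6, 3]): d = {'a': [6, 3], 'b': [6, 6, 3]}
After line 4: result = d['b'] = [6, 6, 3]

[6, 6, 3]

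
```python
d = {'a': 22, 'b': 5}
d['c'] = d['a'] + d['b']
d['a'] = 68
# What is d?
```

After line 1: d = {'a': 22, 'b': 5}
After line 2 (d['c'] = 22 + 5): d = {'a': 22, 'b': 5, 'c': 27}
After line 3: d = {'a': 68, 'b': 5, 'c': 27}

{'a': 68, 'b': 5, 'c': 27}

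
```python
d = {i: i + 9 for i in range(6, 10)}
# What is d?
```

{6: 15, 7: 16, 8: 17, 9: 18}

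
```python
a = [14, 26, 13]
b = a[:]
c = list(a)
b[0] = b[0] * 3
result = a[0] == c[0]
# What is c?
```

After line 1: a = [14, 26, 13]
After line 2 (b = a[:], copy): a = [14, 26, 13], b = [14, 26, 13]
After line 3 (c = list(a) is a copy, new object): c = [14, 26, 13]
After line 4 (b[0] = 14 * 3 = 42; only b mutates (copy)): a = [14, 26, 13], b = [42, 26, 13], c = [14, 26, 13]
After line 5 (a[0] = 14, c[0] = 14; result = True)

[14, 26, 13]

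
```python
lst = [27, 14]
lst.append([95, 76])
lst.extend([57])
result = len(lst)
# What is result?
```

After line 1: lst = [27, 14]
After line 2 (append adds [95, 76] as single element): lst = [27, 14, [95, 76]]
After line 3 (extend unpacks [57], adds 57): lst = [27, 14, [95, 76], 57]
After line 4: result = len(lst) = 4

4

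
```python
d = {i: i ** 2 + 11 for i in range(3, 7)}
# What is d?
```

{3: 20, 4: 27, 5: 36, 6: 47}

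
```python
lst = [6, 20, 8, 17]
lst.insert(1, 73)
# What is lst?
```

[6, 73, 20, 8, 17]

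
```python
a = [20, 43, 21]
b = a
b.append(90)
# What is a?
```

After line 1: a = [20, 43, 21]
After line 2 (b = a is an alias, same object): a = [20, 43, 21], b = [20, 43, 21]
After line 3 (b.append mutates the shared list): a = [20, 43, 21, 90], b = [20, 43, 21, 90]

[20, 43, 21, 90]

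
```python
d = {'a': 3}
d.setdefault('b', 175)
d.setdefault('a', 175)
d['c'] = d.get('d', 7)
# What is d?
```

After line 1: d = {'a': 3}
After line 2 (setdefault adds 'b'=175): d = {'a': 3, 'b': 175}
After line 3 (setdefault 'a' no-op, already exists): d = {'a': 3, 'b': 175}
After line 4 (get('d', 7) returns default since 'd' not in d): d = {'a': 3, 'b': 175, 'c': 7}

{'a': 3, 'b': 175, 'c': 7}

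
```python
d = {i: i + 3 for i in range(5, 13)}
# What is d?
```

{5: 8, 6: 9, 7: 10, 8: 11, 9: 12, 10: 13, 11: 14, 12: 15}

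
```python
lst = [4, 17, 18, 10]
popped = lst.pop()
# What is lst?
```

[4, 17, 18]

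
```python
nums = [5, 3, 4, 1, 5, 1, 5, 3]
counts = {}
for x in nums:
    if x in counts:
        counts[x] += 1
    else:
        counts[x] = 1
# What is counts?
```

Initial: counts = {}, nums = [5, 3, 4, 1, 5, 1, 5, 3]
See 5: counts = {5: 1}
See 3: counts = {5: 1, 3: 1}
See 4: counts = {5: 1, 3: 1, 4: 1}
See 1: counts = {5: 1, 3: 1, 4: 1, 1: 1}
See 5: counts = {5: 2, 3: 1, 4: 1, 1: 1}
See 1: counts = {5: 2, 3: 1, 4: 1, 1: 2}
See 5: counts = {5: 3, 3: 1, 4: 1, 1: 2}
See 3: counts = {5: 3, 3: 2, 4: 1, 1: 2}

{5: 3, 3: 2, 4: 1, 1: 2}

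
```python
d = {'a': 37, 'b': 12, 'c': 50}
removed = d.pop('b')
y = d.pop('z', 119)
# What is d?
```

After line 1: d = {'a': 37, 'b': 12, 'c': 50}
After line 2 (pop 'b' returns 12): d = {'a': 37, 'c': 50}, removed = 12
After line 3 (pop 'z' missing, returns default 119): d = {'a': 37, 'c': 50}, y = 119

{'a': 37, 'c': 50}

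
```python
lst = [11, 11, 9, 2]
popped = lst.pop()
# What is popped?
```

2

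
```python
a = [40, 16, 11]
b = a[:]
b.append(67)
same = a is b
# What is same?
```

After line 1: a = [40, 16, 11]
After line 2 (b = a[:] is a shallow copy, new object): a = [40, 16, 11], b = [40, 16, 11]
After line 3 (append only mutates b): a = [40, 16, 11], b = [40, 16, 11, 67]
After line 4 (same = a is b; different objects -> False): same = False

False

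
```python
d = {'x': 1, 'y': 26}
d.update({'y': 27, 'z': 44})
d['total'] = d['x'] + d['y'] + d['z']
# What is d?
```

After line 1: d = {'x': 1, 'y': 26}
After line 2 (y overwritten, z added): d = {'x': 1, 'y': 27, 'z': 44}
After line 3 (total = 1 + 27 + 44 = 72): d = {'x': 1, 'y': 27, 'z': 44, 'total': 72}

{'x': 1, 'y': 27, 'z': 44, 'total': 72}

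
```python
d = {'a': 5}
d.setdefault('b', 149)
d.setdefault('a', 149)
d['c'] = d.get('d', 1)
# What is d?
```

After line 1: d = {'a': 5}
After line 2 (setdefault adds 'b'=149): d = {'a': 5, 'b': 149}
After line 3 (setdefault 'a' no-op, already exists): d = {'a': 5, 'b': 149}
After line 4 (get('d', 1) returns default since 'd' not in d): d = {'a': 5, 'b': 149, 'c': 1}

{'a': 5, 'b': 149, 'c': 1}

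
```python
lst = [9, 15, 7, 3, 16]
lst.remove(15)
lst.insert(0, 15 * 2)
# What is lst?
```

After line 1: lst = [9, 15, 7, 3, 16]
After line 2 (remove first 15): lst = [9, 7, 3, 16]
After line 3 (insert 30 at index 0): lst = [30, 9, 7, 3, 16]

[30, 9, 7, 3, 16]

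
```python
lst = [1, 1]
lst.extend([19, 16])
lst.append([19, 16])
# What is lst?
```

After line 1: lst = [1, 1]
After line 2 (extend unpacks [19, 16]): lst = [1, 1, 19, 16]
After line 3 (append adds [19, 16] as single element): lst = [1, 1, 19, 16, [19, 16]]

[1, 1, 19, 16, [19, 16]]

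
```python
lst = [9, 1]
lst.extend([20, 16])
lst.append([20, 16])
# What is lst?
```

After line 1: lst = [9, 1]
After line 2 (extend unpacks [20, 16]): lst = [9, 1, 20, 16]
After line 3 (append adds [20, 16] as single element): lst = [9, 1, 20, 16, [20, 16]]

[9, 1, 20, 16, [20, 16]]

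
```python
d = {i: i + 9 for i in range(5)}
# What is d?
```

{0: 9, 1: 10, 2: 11, 3: 12, 4: 13}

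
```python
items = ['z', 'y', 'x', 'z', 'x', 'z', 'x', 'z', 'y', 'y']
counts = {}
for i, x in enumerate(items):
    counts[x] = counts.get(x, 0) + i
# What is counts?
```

Initial: counts = {}, items = ['z', 'y', 'x', 'z', 'x', 'z', 'x', 'z', 'y', 'y']
i=0, x='z': counts = {'z': 0}
i=1, x='y': counts = {'z': 0, 'y': 1}
i=2, x='x': counts = {'z': 0, 'y': 1, 'x': 2}
i=3, x='z': counts = {'z': 3, 'y': 1, 'x': 2}
i=4, x='x': counts = {'z': 3, 'y': 1, 'x': 6}
i=5, x='z': counts = {'z': 8, 'y': 1, 'x': 6}
i=6, x='x': counts = {'z': 8, 'y': 1, 'x': 12}
i=7, x='z': counts = {'z': 15, 'y': 1, 'x': 12}
i=8, x='y': counts = {'z': 15, 'y': 9, 'x': 12}
i=9, x='y': counts = {'z': 15, 'y': 18, 'x': 12}

{'z': 15, 'y': 18, 'x': 12}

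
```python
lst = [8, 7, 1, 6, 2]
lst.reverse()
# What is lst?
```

[2, 6, 1, 7, 8]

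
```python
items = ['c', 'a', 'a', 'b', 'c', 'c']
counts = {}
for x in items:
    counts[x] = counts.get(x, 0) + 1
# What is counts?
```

Initial: counts = {}, items = ['c', 'a', 'a', 'b', 'c', 'c']
See 'c': counts = {'c': 1}
See 'a': counts = {'c': 1, 'a': 1}
See 'a': counts = {'c': 1, 'a': 2}
See 'b': counts = {'c': 1, 'a': 2, 'b': 1}
See 'c': counts = {'c': 2, 'a': 2, 'b': 1}
See 'c': counts = {'c': 3, 'a': 2, 'b': 1}

{'c': 3, 'a': 2, 'b': 1}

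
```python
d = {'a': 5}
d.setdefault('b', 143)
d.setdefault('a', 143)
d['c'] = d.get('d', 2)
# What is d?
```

After line 1: d = {'a': 5}
After line 2 (setdefault adds 'b'=143): d = {'a': 5, 'b': 143}
After line 3 (setdefault 'a' no-op, already exists): d = {'a': 5, 'b': 143}
After line 4 (get('d', 2) returns default since 'd' not in d): d = {'a': 5, 'b': 143, 'c': 2}

{'a': 5, 'b': 143, 'c': 2}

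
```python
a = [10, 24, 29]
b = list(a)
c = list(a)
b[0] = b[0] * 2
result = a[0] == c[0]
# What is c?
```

After line 1: a = [10, 24, 29]
After line 2 (b = list(a), copy): a = [10, 24, 29], b = [10, 24, 29]
After line 3 (c = list(a) is a copy, new object): c = [10, 24, 29]
After line 4 (b[0] = 10 * 2 = 20; only b mutates (copy)): a = [10, 24, 29], b = [20, 24, 29], c = [10, 24, 29]
After line 5 (a[0] = 10, c[0] = 10; result = True)

[10, 24, 29]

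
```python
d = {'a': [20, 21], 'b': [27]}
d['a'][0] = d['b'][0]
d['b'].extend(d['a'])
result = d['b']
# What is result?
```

After line 1: d = {'a': [20, 21], 'b': [27]}
After line 2 (a[0] = b[0] = 27): d = {'a': [27, 21], 'b': [27]}
After line 3 (b.extend(a) appends [27, 21]): d = {'a': [27, 21], 'b': [27, 27, 21]}
After line 4: result = d['b'] = [27, 27, 21]

[27, 27, 21]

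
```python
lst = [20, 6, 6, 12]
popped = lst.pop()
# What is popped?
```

12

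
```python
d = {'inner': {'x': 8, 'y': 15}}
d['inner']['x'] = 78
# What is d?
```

After line 1: d = {'inner': {'x': 8, 'y': 15}}
After line 2 (inner x overwritten): d = {'inner': {'x': 78, 'y': 15}}

{'inner': {'x': 78, 'y': 15}}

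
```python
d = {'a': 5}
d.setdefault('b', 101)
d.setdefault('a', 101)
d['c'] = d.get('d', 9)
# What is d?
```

After line 1: d = {'a': 5}
After line 2 (setdefault adds 'b'=101): d = {'a': 5, 'b': 101}
After line 3 (setdefault 'a' no-op, already exists): d = {'a': 5, 'b': 101}
After line 4 (get('d', 9) returns default since 'd' not in d): d = {'a': 5, 'b': 101, 'c': 9}

{'a': 5, 'b': 101, 'c': 9}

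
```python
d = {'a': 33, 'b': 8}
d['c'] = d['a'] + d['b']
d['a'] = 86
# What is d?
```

After line 1: d = {'a': 33, 'b': 8}
After line 2 (d['c'] = 33 + 8): d = {'a': 33, 'b': 8, 'c': 41}
After line 3: d = {'a': 86, 'b': 8, 'c': 41}

{'a': 86, 'b': 8, 'c': 41}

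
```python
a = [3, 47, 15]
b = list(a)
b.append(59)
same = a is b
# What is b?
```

After line 1: a = [3, 47, 15]
After line 2 (b = list(a) is a shallow copy, new object): a = [3, 47, 15], b = [3, 47, 15]
After line 3 (append only mutates b): a = [3, 47, 15], b = [3, 47, 15, 59]
After line 4 (same = a is b; different objects -> False): same = False

[3, 47, 15, 59]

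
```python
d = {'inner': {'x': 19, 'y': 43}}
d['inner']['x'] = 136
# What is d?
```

After line 1: d = {'inner': {'x': 19, 'y': 43}}
After line 2 (inner x overwritten): d = {'inner': {'x': 136, 'y': 43}}

{'inner': {'x': 136, 'y': 43}}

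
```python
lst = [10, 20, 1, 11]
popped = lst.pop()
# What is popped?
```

11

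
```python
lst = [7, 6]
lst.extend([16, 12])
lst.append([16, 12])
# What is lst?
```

After line 1: lst = [7, 6]
After line 2 (extend unpacks [16, 12]): lst = [7, 6, 16, 12]
After line 3 (append adds [16, 12] as single element): lst = [7, 6, 16, 12, [16, 12]]

[7, 6, 16, 12, [16, 12]]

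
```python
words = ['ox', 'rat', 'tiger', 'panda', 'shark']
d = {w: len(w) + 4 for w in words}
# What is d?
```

{'ox': 6, 'rat': 7, 'tiger': 9, 'panda': 9, 'shark': 9}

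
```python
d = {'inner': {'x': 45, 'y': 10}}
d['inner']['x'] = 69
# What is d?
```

After line 1: d = {'inner': {'x': 45, 'y': 10}}
After line 2 (inner x overwritten): d = {'inner': {'x': 69, 'y': 10}}

{'inner': {'x': 69, 'y': 10}}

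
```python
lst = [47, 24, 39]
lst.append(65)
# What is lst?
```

[47, 24, 39, 65]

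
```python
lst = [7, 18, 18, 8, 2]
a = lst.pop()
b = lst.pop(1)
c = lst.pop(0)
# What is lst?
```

After line 1: lst = [7, 18, 18, 8, 2]
After line 2 (pop() -> a = 2): lst = [7, 18, 18, 8]
After line 3 (pop(1) -> b = 18): lst = [7, 18, 8]
After line 4 (pop(0) -> c = 7): lst = [18, 8]

[18, 8]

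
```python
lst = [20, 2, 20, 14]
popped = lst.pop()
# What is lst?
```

[20, 2, 20]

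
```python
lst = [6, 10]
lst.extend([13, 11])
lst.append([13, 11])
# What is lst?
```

After line 1: lst = [6, 10]
After line 2 (extend unpacks [13, 11]): lst = [6, 10, 13, 11]
After line 3 (append adds [13, 11] as single element): lst = [6, 10, 13, 11, [13, 11]]

[6, 10, 13, 11, [13, 11]]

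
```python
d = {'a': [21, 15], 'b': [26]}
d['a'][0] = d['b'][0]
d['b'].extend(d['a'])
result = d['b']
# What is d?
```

After line 1: d = {'a': [21, 15], 'b': [26]}
After line 2 (a[0] = b[0] = 26): d = {'a': [26, 15], 'b': [26]}
After line 3 (b.extend(a) appends [26, 15]): d = {'a': [26, 15], 'b': [26, 26, 15]}
After line 4: result = d['b'] = [26, 26, 15]

{'a': [26, 15], 'b': [26, 26, 15]}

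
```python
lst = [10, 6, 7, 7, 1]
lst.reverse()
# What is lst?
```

[1, 7, 7, 6, 10]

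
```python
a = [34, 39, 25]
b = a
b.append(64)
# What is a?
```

After line 1: a = [34, 39, 25]
After line 2 (b = a is an alias, same object): a = [34, 39, 25], b = [34, 39, 25]
After line 3 (b.append mutates the shared list): a = [34, 39, 25, 64], b = [34, 39, 25, 64]

[34, 39, 25, 64]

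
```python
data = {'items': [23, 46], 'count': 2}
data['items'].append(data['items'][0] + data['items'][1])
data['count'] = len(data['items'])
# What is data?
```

After line 1: data = {'items': [23, 46], 'count': 2}
After line 2 (append 23 + 46 = 69): data = {'items': [23, 46, 69], 'count': 2}
After line 3 (count = len(items) = 3): data = {'items': [23, 46, 69], 'count': 3}

{'items': [23, 46, 69], 'count': 3}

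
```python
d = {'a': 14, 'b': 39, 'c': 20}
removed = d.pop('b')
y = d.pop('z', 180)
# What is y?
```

After line 1: d = {'a': 14, 'b': 39, 'c': 20}
After line 2 (pop 'b' returns 39): d = {'a': 14, 'c': 20}, removed = 39
After line 3 (pop 'z' missing, returns default 180): d = {'a': 14, 'c': 20}, y = 180

180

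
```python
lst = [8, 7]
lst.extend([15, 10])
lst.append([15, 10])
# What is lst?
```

After line 1: lst = [8, 7]
After line 2 (extend unpacks [15, 10]): lst = [8, 7, 15, 10]
After line 3 (append adds [15, 10] as single element): lst = [8, 7, 15, 10, [15, 10]]

[8, 7, 15, 10, [15, 10]]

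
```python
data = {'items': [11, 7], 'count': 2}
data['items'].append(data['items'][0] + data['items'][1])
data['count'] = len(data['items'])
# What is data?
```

After line 1: data = {'items': [11, 7], 'count': 2}
After line 2 (append 11 + 7 = 18): data = {'items': [11, 7, 18], 'count': 2}
After line 3 (count = len(items) = 3): data = {'items': [11, 7, 18], 'count': 3}

{'items': [11, 7, 18], 'count': 3}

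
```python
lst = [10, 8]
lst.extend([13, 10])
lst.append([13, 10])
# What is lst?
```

After line 1: lst = [10, 8]
After line 2 (extend unpacks [13, 10]): lst = [10, 8, 13, 10]
After line 3 (append adds [13, 10] as single element): lst = [10, 8, 13, 10, [13, 10]]

[10, 8, 13, 10, [13, 10]]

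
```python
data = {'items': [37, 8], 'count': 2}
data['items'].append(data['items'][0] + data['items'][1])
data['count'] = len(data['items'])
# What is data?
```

After line 1: data = {'items': [37, 8], 'count': 2}
After line 2 (append 37 + 8 = 45): data = {'items': [37, 8, 45], 'count': 2}
After line 3 (count = len(items) = 3): data = {'items': [37, 8, 45], 'count': 3}

{'items': [37, 8, 45], 'count': 3}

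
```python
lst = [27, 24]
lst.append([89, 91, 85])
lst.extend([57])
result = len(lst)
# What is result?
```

After line 1: lst = [27, 24]
After line 2 (append adds [89, 91, 85] as single element): lst = [27, 24, [89, 91, 85]]
After line 3 (extend unpacks [57], adds 57): lst = [27, 24, [89, 91, 85], 57]
After line 4: result = len(lst) = 4

4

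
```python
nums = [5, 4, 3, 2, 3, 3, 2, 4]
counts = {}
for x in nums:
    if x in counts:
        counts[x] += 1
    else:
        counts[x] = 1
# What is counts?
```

Initial: counts = {}, nums = [5, 4, 3, 2, 3, 3, 2, 4]
See 5: counts = {5: 1}
See 4: counts = {5: 1, 4: 1}
See 3: counts = {5: 1, 4: 1, 3: 1}
See 2: counts = {5: 1, 4: 1, 3: 1, 2: 1}
See 3: counts = {5: 1, 4: 1, 3: 2, 2: 1}
See 3: counts = {5: 1, 4: 1, 3: 3, 2: 1}
See 2: counts = {5: 1, 4: 1, 3: 3, 2: 2}
See 4: counts = {5: 1, 4: 2, 3: 3, 2: 2}

{5: 1, 4: 2, 3: 3, 2: 2}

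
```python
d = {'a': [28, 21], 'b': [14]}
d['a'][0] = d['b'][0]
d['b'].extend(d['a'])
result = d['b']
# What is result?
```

After line 1: d = {'a': [28, 21], 'b': [14]}
After line 2 (a[0] = b[0] = 14): d = {'a': [14, 21], 'b': [14]}
After line 3 (b.extend(a) appends [14, 21]): d = {'a': [14, 21], 'b': [14, 14, 21]}
After line 4: result = d['b'] = [14, 14, 21]

[14, 14, 21]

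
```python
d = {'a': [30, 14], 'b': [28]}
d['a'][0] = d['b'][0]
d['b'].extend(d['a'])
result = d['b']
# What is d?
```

After line 1: d = {'a': [30, 14], 'b': [28]}
After line 2 (a[0] = b[0] = 28): d = {'a': [28, 14], 'b': [28]}
After line 3 (b.extend(a) appends [28, 14]): d = {'a': [28, 14], 'b': [28, 28, 14]}
After line 4: result = d['b'] = [28, 28, 14]

{'a': [28, 14], 'b': [28, 28, 14]}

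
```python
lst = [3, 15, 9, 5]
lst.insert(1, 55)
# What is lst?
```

[3, 55, 15, 9, 5]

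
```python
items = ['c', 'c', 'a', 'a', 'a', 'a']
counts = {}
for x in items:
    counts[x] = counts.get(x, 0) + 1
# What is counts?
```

Initial: counts = {}, items = ['c', 'c', 'a', 'a', 'a', 'a']
See 'c': counts = {'c': 1}
See 'c': counts = {'c': 2}
See 'a': counts = {'c': 2, 'a': 1}
See 'a': counts = {'c': 2, 'a': 2}
See 'a': counts = {'c': 2, 'a': 3}
See 'a': counts = {'c': 2, 'a': 4}

{'c': 2, 'a': 4}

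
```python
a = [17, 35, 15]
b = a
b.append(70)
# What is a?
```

After line 1: a = [17, 35, 15]
After line 2 (b = a is an alias, same object): a = [17, 35, 15], b = [17, 35, 15]
After line 3 (b.append mutates the shared list): a = [17, 35, 15, 70], b = [17, 35, 15, 70]

[17, 35, 15, 70]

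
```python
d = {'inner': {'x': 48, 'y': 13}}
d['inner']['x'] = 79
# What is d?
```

After line 1: d = {'inner': {'x': 48, 'y': 13}}
After line 2 (inner x overwritten): d = {'inner': {'x': 79, 'y': 13}}

{'inner': {'x': 79, 'y': 13}}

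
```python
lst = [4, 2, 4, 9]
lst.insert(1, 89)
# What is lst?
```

[4, 89, 2, 4, 9]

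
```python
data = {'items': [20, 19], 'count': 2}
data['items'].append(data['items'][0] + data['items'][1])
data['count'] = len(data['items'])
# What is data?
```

After line 1: data = {'items': [20, 19], 'count': 2}
After line 2 (append 20 + 19 = 39): data = {'items': [20, 19, 39], 'count': 2}
After line 3 (count = len(items) = 3): data = {'items': [20, 19, 39], 'count': 3}

{'items': [20, 19, 39], 'count': 3}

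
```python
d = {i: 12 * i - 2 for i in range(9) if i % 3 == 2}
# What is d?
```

{2: 22, 5: 58, 8: 94}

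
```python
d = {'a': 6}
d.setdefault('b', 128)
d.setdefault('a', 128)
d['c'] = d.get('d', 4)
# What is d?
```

After line 1: d = {'a': 6}
After line 2 (setdefault adds 'b'=128): d = {'a': 6, 'b': 128}
After line 3 (setdefault 'a' no-op, already exists): d = {'a': 6, 'b': 128}
After line 4 (get('d', 4) returns default since 'd' not in d): d = {'a': 6, 'b': 128, 'c': 4}

{'a': 6, 'b': 128, 'c': 4}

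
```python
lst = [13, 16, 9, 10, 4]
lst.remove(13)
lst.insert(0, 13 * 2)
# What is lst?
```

After line 1: lst = [13, 16, 9, 10, 4]
After line 2 (remove first 13): lst = [16, 9, 10, 4]
After line 3 (insert 26 at index 0): lst = [26, 16, 9, 10, 4]

[26, 16, 9, 10, 4]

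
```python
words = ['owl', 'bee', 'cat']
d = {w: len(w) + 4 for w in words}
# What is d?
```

{'owl': 7, 'bee': 7, 'cat': 7}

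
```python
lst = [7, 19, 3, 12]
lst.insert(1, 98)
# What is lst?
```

[7, 98, 19, 3, 12]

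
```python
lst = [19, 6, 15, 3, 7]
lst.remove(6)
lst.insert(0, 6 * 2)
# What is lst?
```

After line 1: lst = [19, 6, 15, 3, 7]
After line 2 (remove first 6): lst = [19, 15, 3, 7]
After line 3 (insert 12 at index 0): lst = [12, 19, 15, 3, 7]

[12, 19, 15, 3, 7]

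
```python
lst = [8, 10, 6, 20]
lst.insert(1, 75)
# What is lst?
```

[8, 75, 10, 6, 20]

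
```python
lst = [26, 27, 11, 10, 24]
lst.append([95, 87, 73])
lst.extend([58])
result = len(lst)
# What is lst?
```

After line 1: lst = [26, 27, 11, 10, 24]
After line 2 (append adds [95, 87, 73] as single element): lst = [26, 27, 11, 10, 24, [95, 87, 73]]
After line 3 (extend unpacks [58], adds 58): lst = [26, 27, 11, 10, 24, [95, 87, 73], 58]
After line 4: result = len(lst) = 7

[26, 27, 11, 10, 24, [95, 87, 73], 58]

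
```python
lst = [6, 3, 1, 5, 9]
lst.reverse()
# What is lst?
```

[9, 5, 1, 3, 6]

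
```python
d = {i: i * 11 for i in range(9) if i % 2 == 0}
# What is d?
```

{0: 0, 2: 22, 4: 44, 6: 66, 8: 88}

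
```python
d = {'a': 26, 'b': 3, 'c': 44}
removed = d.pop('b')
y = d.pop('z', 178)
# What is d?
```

After line 1: d = {'a': 26, 'b': 3, 'c': 44}
After line 2 (pop 'b' returns 3): d = {'a': 26, 'c': 44}, removed = 3
After line 3 (pop 'z' missing, returns default 178): d = {'a': 26, 'c': 44}, y = 178

{'a': 26, 'c': 44}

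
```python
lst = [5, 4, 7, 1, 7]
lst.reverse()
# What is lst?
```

[7, 1, 7, 4, 5]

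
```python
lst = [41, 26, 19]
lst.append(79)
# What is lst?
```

[41, 26, 19, 79]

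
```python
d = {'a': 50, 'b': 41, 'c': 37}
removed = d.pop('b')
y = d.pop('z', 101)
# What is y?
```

After line 1: d = {'a': 50, 'b': 41, 'c': 37}
After line 2 (pop 'b' returns 41): d = {'a': 50, 'c': 37}, removed = 41
After line 3 (pop 'z' missing, returns default 101): d = {'a': 50, 'c': 37}, y = 101

101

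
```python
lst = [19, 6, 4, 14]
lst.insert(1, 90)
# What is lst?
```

[19, 90, 6, 4, 14]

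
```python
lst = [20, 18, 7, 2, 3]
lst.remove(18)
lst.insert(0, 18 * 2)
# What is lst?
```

After line 1: lst = [20, 18, 7, 2, 3]
After line 2 (remove first 18): lst = [20, 7, 2, 3]
After line 3 (insert 36 at index 0): lst = [36, 20, 7, 2, 3]

[36, 20, 7, 2, 3]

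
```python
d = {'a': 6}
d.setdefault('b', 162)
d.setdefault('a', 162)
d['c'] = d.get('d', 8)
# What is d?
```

After line 1: d = {'a': 6}
After line 2 (setdefault adds 'b'=162): d = {'a': 6, 'b': 162}
After line 3 (setdefault 'a' no-op, already exists): d = {'a': 6, 'b': 162}
After line 4 (get('d', 8) returns default since 'd' not in d): d = {'a': 6, 'b': 162, 'c': 8}

{'a': 6, 'b': 162, 'c': 8}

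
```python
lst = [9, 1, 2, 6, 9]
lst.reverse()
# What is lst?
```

[9, 6, 2, 1, 9]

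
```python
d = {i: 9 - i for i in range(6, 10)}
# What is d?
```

{6: 3, 7: 2, 8: 1, 9: 0}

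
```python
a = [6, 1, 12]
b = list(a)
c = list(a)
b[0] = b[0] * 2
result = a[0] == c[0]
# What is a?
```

After line 1: a = [6, 1, 12]
After line 2 (b = list(a), copy): a = [6, 1, 12], b = [6, 1, 12]
After line 3 (c = list(a) is a copy, new object): c = [6, 1, 12]
After line 4 (b[0] = 6 * 2 = 12; only b mutates (copy)): a = [6, 1, 12], b = [12, 1, 12], c = [6, 1, 12]
After line 5 (a[0] = 6, c[0] = 6; result = True)

[6, 1, 12]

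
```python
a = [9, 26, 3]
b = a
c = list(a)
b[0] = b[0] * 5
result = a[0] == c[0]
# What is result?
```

After line 1: a = [9, 26, 3]
After line 2 (b = a, alias): a = [9, 26, 3], b = [9, 26, 3]
After line 3 (c = list(a) is a copy, new object): c = [9, 26, 3]
After line 4 (b[0] = 9 * 5 = 45; mutates shared a/b): a = b = [45, 26, 3], c = [9, 26, 3]
After line 5 (a[0] = 45, c[0] = 9; result = False)

False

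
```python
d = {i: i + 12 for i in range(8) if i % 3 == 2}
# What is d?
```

{2: 14, 5: 17}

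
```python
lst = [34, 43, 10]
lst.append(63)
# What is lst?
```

[34, 43, 10, 63]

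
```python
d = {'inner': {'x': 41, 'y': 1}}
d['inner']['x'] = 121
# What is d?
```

After line 1: d = {'inner': {'x': 41, 'y': 1}}
After line 2 (inner x overwritten): d = {'inner': {'x': 121, 'y': 1}}

{'inner': {'x': 121, 'y': 1}}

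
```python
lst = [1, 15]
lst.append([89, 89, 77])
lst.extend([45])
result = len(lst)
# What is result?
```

After line 1: lst = [1, 15]
After line 2 (append adds [89, 89, 77] as single element): lst = [1, 15, [89, 89, 77]]
After line 3 (extend unpacks [45], adds 45): lst = [1, 15, [89, 89, 77], 45]
After line 4: result = len(lst) = 4

4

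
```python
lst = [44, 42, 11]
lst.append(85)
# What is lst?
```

[44, 42, 11, 85]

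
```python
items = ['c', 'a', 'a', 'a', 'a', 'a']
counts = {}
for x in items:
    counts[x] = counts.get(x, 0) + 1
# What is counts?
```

Initial: counts = {}, items = ['c', 'a', 'a', 'a', 'a', 'a']
See 'c': counts = {'c': 1}
See 'a': counts = {'c': 1, 'a': 1}
See 'a': counts = {'c': 1, 'a': 2}
See 'a': counts = {'c': 1, 'a': 3}
See 'a': counts = {'c': 1, 'a': 4}
See 'a': counts = {'c': 1, 'a': 5}

{'c': 1, 'a': 5}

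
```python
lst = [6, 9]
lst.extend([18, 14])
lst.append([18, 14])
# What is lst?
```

After line 1: lst = [6, 9]
After line 2 (extend unpacks [18, 14]): lst = [6, 9, 18, 14]
After line 3 (append adds [18, 14] as single element): lst = [6, 9, 18, 14, [18, 14]]

[6, 9, 18, 14, [18, 14]]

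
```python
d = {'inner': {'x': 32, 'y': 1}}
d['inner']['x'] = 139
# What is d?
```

After line 1: d = {'inner': {'x': 32, 'y': 1}}
After line 2 (inner x overwritten): d = {'inner': {'x': 139, 'y': 1}}

{'inner': {'x': 139, 'y': 1}}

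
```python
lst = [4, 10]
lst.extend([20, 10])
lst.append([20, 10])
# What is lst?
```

After line 1: lst = [4, 10]
After line 2 (extend unpacks [20, 10]): lst = [4, 10, 20, 10]
After line 3 (append adds [20, 10] as single element): lst = [4, 10, 20, 10, [20, 10]]

[4, 10, 20, 10, [20, 10]]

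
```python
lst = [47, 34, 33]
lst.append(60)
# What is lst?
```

[47, 34, 33, 60]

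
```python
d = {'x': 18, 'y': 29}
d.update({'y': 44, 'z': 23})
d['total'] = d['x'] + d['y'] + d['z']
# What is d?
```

After line 1: d = {'x': 18, 'y': 29}
After line 2 (y overwritten, z added): d = {'x': 18, 'y': 44, 'z': 23}
After line 3 (total = 18 + 44 + 23 = 85): d = {'x': 18, 'y': 44, 'z': 23, 'total': 85}

{'x': 18, 'y': 44, 'z': 23, 'total': 85}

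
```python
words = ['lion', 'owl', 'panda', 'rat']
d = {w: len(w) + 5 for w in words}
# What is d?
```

{'lion': 9, 'owl': 8, 'panda': 10, 'rat': 8}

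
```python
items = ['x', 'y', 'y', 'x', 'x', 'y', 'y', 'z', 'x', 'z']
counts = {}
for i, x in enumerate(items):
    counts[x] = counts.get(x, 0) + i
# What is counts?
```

Initial: counts = {}, items = ['x', 'y', 'y', 'x', 'x', 'y', 'y', 'z', 'x', 'z']
i=0, x='x': counts = {'x': 0}
i=1, x='y': counts = {'x': 0, 'y': 1}
i=2, x='y': counts = {'x': 0, 'y': 3}
i=3, x='x': counts = {'x': 3, 'y': 3}
i=4, x='x': counts = {'x': 7, 'y': 3}
i=5, x='y': counts = {'x': 7, 'y': 8}
i=6, x='y': counts = {'x': 7, 'y': 14}
i=7, x='z': counts = {'x': 7, 'y': 14, 'z': 7}
i=8, x='x': counts = {'x': 15, 'y': 14, 'z': 7}
i=9, x='z': counts = {'x': 15, 'y': 14, 'z': 16}

{'x': 15, 'y': 14, 'z': 16}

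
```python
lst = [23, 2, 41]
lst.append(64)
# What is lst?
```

[23, 2, 41, 64]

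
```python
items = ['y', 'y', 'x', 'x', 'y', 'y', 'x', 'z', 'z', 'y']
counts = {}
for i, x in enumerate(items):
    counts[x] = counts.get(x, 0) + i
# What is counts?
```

Initial: counts = {}, items = ['y', 'y', 'x', 'x', 'y', 'y', 'x', 'z', 'z', 'y']
i=0, x='y': counts = {'y': 0}
i=1, x='y': counts = {'y': 1}
i=2, x='x': counts = {'y': 1, 'x': 2}
i=3, x='x': counts = {'y': 1, 'x': 5}
i=4, x='y': counts = {'y': 5, 'x': 5}
i=5, x='y': counts = {'y': 10, 'x': 5}
i=6, x='x': counts = {'y': 10, 'x': 11}
i=7, x='z': counts = {'y': 10, 'x': 11, 'z': 7}
i=8, x='z': counts = {'y': 10, 'x': 11, 'z': 15}
i=9, x='y': counts = {'y': 19, 'x': 11, 'z': 15}

{'y': 19, 'x': 11, 'z': 15}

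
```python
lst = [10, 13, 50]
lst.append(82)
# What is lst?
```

[10, 13, 50, 82]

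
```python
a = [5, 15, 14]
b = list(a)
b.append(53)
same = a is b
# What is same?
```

After line 1: a = [5, 15, 14]
After line 2 (b = list(a) is a shallow copy, new object): a = [5, 15, 14], b = [5, 15, 14]
After line 3 (append only mutates b): a = [5, 15, 14], b = [5, 15, 14, 53]
After line 4 (same = a is b; different objects -> False): same = False

False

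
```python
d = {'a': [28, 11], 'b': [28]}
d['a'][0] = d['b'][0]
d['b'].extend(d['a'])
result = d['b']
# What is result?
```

After line 1: d = {'a': [28, 11], 'b': [28]}
After line 2 (a[0] = b[0] = 28): d = {'a': [28, 11], 'b': [28]}
After line 3 (b.extend(a) appends [28, 11]): d = {'a': [28, 11], 'b': [28, 28, 11]}
After line 4: result = d['b'] = [28, 28, 11]

[28, 28, 11]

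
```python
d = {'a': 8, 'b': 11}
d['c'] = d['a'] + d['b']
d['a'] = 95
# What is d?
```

After line 1: d = {'a': 8, 'b': 11}
After line 2 (d['c'] = 8 + 11): d = {'a': 8, 'b': 11, 'c': 19}
After line 3: d = {'a': 95, 'b': 11, 'c': 19}

{'a': 95, 'b': 11, 'c': 19}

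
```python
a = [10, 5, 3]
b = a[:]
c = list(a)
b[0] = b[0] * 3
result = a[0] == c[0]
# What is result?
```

After line 1: a = [10, 5, 3]
After line 2 (b = a[:], copy): a = [10, 5, 3], b = [10, 5, 3]
After line 3 (c = list(a) is a copy, new object): c = [10, 5, 3]
After line 4 (b[0] = 10 * 3 = 30; only b mutates (copy)): a = [10, 5, 3], b = [30, 5, 3], c = [10, 5, 3]
After line 5 (a[0] = 10, c[0] = 10; result = True)

True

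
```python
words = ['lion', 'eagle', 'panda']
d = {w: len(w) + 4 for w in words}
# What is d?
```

{'lion': 8, 'eagle': 9, 'panda': 9}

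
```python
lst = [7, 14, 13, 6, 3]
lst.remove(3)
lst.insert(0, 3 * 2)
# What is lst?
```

After line 1: lst = [7, 14, 13, 6, 3]
After line 2 (remove first 3): lst = [7, 14, 13, 6]
After line 3 (insert 6 at index 0): lst = [6, 7, 14, 13, 6]

[6, 7, 14, 13, 6]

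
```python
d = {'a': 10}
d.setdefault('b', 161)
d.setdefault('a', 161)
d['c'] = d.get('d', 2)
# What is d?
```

After line 1: d = {'a': 10}
After line 2 (setdefault adds 'b'=161): d = {'a': 10, 'b': 161}
After line 3 (setdefault 'a' no-op, already exists): d = {'a': 10, 'b': 161}
After line 4 (get('d', 2) returns default since 'd' not in d): d = {'a': 10, 'b': 161, 'c': 2}

{'a': 10, 'b': 161, 'c': 2}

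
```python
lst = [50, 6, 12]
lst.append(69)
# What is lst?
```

[50, 6, 12, 69]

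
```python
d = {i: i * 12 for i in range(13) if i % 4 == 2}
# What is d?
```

{2: 24, 6: 72, 10: 120}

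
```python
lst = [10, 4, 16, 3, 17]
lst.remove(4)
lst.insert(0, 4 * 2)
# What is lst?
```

After line 1: lst = [10, 4, 16, 3, 17]
After line 2 (remove first 4): lst = [10, 16, 3, 17]
After line 3 (insert 8 at index 0): lst = [8, 10, 16, 3, 17]

[8, 10, 16, 3, 17]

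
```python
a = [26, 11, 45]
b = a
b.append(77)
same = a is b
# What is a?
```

After line 1: a = [26, 11, 45]
After line 2 (b = a is an alias, same object): a = [26, 11, 45], b = [26, 11, 45]
After line 3 (b.append mutates the shared list): a = [26, 11, 45, 77], b = [26, 11, 45, 77]
After line 4 (same = a is b; same object -> True): same = True

[26, 11, 45, 77]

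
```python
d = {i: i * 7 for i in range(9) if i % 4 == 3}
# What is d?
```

{3: 21, 7: 49}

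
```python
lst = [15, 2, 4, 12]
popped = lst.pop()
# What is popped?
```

12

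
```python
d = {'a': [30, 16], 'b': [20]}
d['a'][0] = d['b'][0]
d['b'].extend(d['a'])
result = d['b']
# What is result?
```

After line 1: d = {'a': [30, 16], 'b': [20]}
After line 2 (a[0] = b[0] = 20): d = {'a': [20, 16], 'b': [20]}
After line 3 (b.extend(a) appends [20, 16]): d = {'a': [20, 16], 'b': [20, 20, 16]}
After line 4: result = d['b'] = [20, 20, 16]

[20, 20, 16]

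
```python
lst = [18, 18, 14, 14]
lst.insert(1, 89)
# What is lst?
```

[18, 89, 18, 14, 14]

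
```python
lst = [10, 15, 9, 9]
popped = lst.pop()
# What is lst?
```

[10, 15, 9]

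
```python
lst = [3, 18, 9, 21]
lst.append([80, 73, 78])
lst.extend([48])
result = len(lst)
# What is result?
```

After line 1: lst = [3, 18, 9, 21]
After line 2 (append adds [80, 73, 78] as single element): lst = [3, 18, 9, 21, [80, 73, 78]]
After line 3 (extend unpacks [48], adds 48): lst = [3, 18, 9, 21, [80, 73, 78], 48]
After line 4: result = len(lst) = 6

6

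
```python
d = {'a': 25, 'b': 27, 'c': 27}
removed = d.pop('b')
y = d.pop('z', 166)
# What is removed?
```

After line 1: d = {'a': 25, 'b': 27, 'c': 27}
After line 2 (pop 'b' returns 27): d = {'a': 25, 'c': 27}, removed = 27
After line 3 (pop 'z' missing, returns default 166): d = {'a': 25, 'c': 27}, y = 166

27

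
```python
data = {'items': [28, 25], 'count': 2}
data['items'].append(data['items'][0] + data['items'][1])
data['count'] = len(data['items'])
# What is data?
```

After line 1: data = {'items': [28, 25], 'count': 2}
After line 2 (append 28 + 25 = 53): data = {'items': [28, 25, 53], 'count': 2}
After line 3 (count = len(items) = 3): data = {'items': [28, 25, 53], 'count': 3}

{'items': [28, 25, 53], 'count': 3}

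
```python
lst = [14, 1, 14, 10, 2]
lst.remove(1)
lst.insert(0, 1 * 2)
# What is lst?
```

After line 1: lst = [14, 1, 14, 10, 2]
After line 2 (remove first 1): lst = [14, 14, 10, 2]
After line 3 (insert 2 at index 0): lst = [2, 14, 14, 10, 2]

[2, 14, 14, 10, 2]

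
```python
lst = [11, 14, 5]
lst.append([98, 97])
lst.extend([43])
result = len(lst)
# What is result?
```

After line 1: lst = [11, 14, 5]
After line 2 (append adds [98, 97] as single element): lst = [11, 14, 5, [98, 97]]
After line 3 (extend unpacks [43], adds 43): lst = [11, 14, 5, [98, 97], 43]
After line 4: result = len(lst) = 5

5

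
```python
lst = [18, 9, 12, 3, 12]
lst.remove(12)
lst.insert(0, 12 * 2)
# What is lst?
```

After line 1: lst = [18, 9, 12, 3, 12]
After line 2 (remove first 12): lst = [18, 9, 3, 12]
After line 3 (insert 24 at index 0): lst = [24, 18, 9, 3, 12]

[24, 18, 9, 3, 12]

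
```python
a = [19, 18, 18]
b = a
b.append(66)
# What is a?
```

After line 1: a = [19, 18, 18]
After line 2 (b = a is an alias, same object): a = [19, 18, 18], b = [19, 18, 18]
After line 3 (b.append mutates the shared list): a = [19, 18, 18, 66], b = [19, 18, 18, 66]

[19, 18, 18, 66]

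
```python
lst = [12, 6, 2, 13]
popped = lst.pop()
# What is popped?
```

13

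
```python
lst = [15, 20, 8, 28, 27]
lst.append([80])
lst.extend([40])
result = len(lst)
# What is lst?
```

After line 1: lst = [15, 20, 8, 28, 27]
After line 2 (append adds [80] as single element): lst = [15, 20, 8, 28, 27, [80]]
After line 3 (extend unpacks [40], adds 40): lst = [15, 20, 8, 28, 27, [80], 40]
After line 4: result = len(lst) = 7

[15, 20, 8, 28, 27, [80], 40]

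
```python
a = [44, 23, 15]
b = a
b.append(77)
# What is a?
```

After line 1: a = [44, 23, 15]
After line 2 (b = a is an alias, same object): a = [44, 23, 15], b = [44, 23, 15]
After line 3 (b.append mutates the shared list): a = [44, 23, 15, 77], b = [44, 23, 15, 77]

[44, 23, 15, 77]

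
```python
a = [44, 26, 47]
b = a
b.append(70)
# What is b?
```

After line 1: a = [44, 26, 47]
After line 2 (b = a is an alias, same object): a = [44, 26, 47], b = [44, 26, 47]
After line 3 (b.append mutates the shared list): a = [44, 26, 47, 70], b = [44, 26, 47, 70]

[44, 26, 47, 70]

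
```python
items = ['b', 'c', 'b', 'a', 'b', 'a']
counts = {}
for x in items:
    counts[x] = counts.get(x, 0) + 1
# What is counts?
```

Initial: counts = {}, items = ['b', 'c', 'b', 'a', 'b', 'a']
See 'b': counts = {'b': 1}
See 'c': counts = {'b': 1, 'c': 1}
See 'b': counts = {'b': 2, 'c': 1}
See 'a': counts = {'b': 2, 'c': 1, 'a': 1}
See 'b': counts = {'b': 3, 'c': 1, 'a': 1}
See 'a': counts = {'b': 3, 'c': 1, 'a': 2}

{'b': 3, 'c': 1, 'a': 2}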